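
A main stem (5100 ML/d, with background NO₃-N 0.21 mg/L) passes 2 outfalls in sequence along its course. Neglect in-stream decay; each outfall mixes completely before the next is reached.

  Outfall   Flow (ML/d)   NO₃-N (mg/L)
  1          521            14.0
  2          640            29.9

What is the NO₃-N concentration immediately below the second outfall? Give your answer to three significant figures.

After outfall 1: Q = 5100 + 521.0 = 5621 ML/d; C = (5100·0.2100 + 521.0·14.00)/5621 = 1.488 mg/L.
After outfall 2: Q = 5621 + 640.0 = 6261 ML/d; C = (5621·1.488 + 640.0·29.90)/6261 = 4.392 mg/L.

4.39 mg/L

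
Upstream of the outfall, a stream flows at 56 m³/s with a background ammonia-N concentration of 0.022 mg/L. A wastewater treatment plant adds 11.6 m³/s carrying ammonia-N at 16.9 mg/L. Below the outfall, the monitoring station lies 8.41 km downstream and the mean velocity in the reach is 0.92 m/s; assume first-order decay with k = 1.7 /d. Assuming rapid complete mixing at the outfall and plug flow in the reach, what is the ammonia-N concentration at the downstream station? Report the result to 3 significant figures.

2.44 mg/L

Mass balance: C = (56.00·0.02200 + 11.60·16.90) / 67.60 = 197.3/67.60 = 2.918 mg/L.
Travel time t = 8.41·1000 / 0.92 = 9141 s = 2.539 h.
After decay, C = 2.918 × e^(−kt) = 2.918 × 0.8354 = 2.438 mg/L.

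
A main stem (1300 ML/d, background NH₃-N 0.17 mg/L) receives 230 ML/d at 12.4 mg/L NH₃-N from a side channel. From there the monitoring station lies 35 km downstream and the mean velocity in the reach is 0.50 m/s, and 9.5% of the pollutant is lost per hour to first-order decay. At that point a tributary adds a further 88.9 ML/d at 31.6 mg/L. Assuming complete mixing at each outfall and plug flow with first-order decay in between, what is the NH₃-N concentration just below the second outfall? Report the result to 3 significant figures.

Mass balance: C = (1300·0.1700 + 230.0·12.40) / 1530 = 3073/1530 = 2.008 mg/L; combined flow 1530 ML/d.
Travel time t = 35·1000 / 0.50 = 70000 s = 19.44 h.
9.5%/h lost → k = −ln(1 − 0.095) = 0.09982 h⁻¹.
Decay over the reach: 2.008·exp(−kt) = 2.008·0.1436 = 0.2884 mg/L.
At the second outfall, C = (1530·0.2884 + 88.90·31.60) / (1530 + 88.90) = 2.008 mg/L.

2.01 mg/L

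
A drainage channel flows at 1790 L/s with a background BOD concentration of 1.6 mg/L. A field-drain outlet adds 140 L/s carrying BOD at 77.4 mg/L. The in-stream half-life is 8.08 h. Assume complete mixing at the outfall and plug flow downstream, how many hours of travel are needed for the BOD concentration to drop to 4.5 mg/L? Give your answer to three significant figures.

Mass balance: C = (1790·1.600 + 140.0·77.40) / 1930 = 13700/1930 = 7.098 mg/L.
Half-life 8.08 h → k = ln 2 / 8.08 = 0.08579 h⁻¹ = 2.059 d⁻¹.
7.098·exp(−k·t) = 4.5 → t = ln(7.098/4.5)/k = 19130 s = 5.313 h.

5.31 h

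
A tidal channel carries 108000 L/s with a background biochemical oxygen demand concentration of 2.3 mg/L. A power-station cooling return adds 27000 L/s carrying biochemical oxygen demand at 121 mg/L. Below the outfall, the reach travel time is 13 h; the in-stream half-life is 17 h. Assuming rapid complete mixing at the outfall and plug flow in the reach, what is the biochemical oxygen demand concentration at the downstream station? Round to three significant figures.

15.3 mg/L

Mass balance: C = (108000·2.300 + 27000·121.0) / 135000 = 3515000/135000 = 26.04 mg/L.
Half-life 17 h → k = ln 2 / 17 = 0.04077 h⁻¹ = 0.9786 d⁻¹.
Applying C = C₀e^(−kt): 26.04 × 0.5886 = 15.33 mg/L.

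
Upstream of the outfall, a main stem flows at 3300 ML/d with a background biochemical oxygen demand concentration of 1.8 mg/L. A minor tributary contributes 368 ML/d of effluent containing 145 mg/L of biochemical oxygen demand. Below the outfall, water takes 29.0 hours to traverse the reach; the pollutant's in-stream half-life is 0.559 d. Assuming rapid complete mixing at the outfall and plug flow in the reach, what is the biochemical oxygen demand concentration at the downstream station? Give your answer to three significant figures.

Flow-weighted average: C = (3300·1.800 + 368.0·145.0) / 3668 = 59300/3668 = 16.17 mg/L.
Half-life 0.559 d → k = ln 2 / 0.559 = 1.240 d⁻¹.
After decay, C = 16.17 × e^(−kt) = 16.17 × 0.2235 = 3.613 mg/L.

3.61 mg/L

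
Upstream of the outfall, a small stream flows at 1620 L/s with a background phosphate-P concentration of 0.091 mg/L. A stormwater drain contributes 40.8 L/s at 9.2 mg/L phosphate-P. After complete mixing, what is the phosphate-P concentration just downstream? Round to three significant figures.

Flow-weighted average: C = (1620·0.09100 + 40.80·9.200) / 1661 = 522.8/1661 = 0.3148 mg/L.

0.315 mg/L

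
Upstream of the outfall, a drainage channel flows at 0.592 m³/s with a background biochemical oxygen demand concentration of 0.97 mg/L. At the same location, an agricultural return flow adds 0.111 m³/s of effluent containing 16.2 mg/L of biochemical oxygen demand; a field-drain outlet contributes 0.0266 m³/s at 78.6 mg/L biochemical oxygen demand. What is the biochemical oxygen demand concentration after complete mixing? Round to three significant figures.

Mass balance: C = (0.5920·0.9700 + 0.1110·16.20 + 0.02660·78.60) / 0.7296 = 4.463/0.7296 = 6.117 mg/L.

6.12 mg/L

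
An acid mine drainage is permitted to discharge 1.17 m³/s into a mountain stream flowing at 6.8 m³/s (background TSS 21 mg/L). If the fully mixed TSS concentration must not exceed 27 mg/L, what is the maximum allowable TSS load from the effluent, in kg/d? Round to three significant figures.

Mass balance at the limit: 6.800·21.00 + 1.170·Cₑ = 7.970·27 → Cₑ = 61.87 mg/L.
Load = 1.170 m³/s × 61.87 g/m³ × 86 400 s/d = 6254 kg/d.

6250 kg/d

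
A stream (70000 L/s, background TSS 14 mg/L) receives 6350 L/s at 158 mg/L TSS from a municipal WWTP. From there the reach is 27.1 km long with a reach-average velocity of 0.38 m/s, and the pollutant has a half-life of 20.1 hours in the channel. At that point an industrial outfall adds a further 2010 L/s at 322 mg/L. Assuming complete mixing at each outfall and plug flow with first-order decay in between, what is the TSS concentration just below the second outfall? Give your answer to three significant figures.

21.0 mg/L

Mixed concentration C = ΣQC/ΣQ = (70000·14.00 + 6350·158.0) / 76350 = 1983000/76350 = 25.98 mg/L; combined flow 76350 L/s.
Travel time t = 27.1·1000 / 0.38 = 71320 s = 19.81 h.
Half-life 20.1 h → k = ln 2 / 20.1 = 0.03448 h⁻¹ = 0.8276 d⁻¹.
Applying C = C₀e^(−kt): 25.98 × 0.5050 = 13.12 mg/L.
Second outfall: C = (76350·13.12 + 2010·322.0)/78360 = 21.04 mg/L.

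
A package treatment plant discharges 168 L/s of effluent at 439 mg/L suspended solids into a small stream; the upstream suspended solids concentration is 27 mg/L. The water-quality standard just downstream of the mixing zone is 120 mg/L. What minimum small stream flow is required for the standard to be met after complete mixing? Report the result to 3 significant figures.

576 L/s

Set C_mix = 120: (Q·27.00 + 168.0·439.0) / (Q + 168.0) = 120
→ Q = 168.0·(439.0 − 120)/(120 − 27.00) = 576.3 L/s.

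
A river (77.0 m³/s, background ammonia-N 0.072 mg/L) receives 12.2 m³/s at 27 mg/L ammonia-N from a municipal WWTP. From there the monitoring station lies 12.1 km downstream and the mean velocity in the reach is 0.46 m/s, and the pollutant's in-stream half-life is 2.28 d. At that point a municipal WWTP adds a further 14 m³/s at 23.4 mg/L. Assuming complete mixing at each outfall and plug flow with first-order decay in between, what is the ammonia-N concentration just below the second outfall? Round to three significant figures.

Conservation of mass: C = (77.00·0.07200 + 12.20·27.00) / 89.20 = 334.9/89.20 = 3.755 mg/L; combined flow 89.20 m³/s.
Travel time t = 12.1·1000 / 0.46 = 26300 s = 7.307 h.
Half-life 2.28 d → k = ln 2 / 2.28 = 0.3040 d⁻¹.
After decay, C = 3.755 × e^(−kt) = 3.755 × 0.9116 = 3.423 mg/L.
At the second outfall, C = (89.20·3.423 + 14.00·23.40) / (89.20 + 14.00) = 6.133 mg/L.

6.13 mg/L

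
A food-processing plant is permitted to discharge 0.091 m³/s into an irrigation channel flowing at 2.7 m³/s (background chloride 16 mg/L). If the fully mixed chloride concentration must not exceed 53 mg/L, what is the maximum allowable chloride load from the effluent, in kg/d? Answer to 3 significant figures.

9050 kg/d

Mass balance at the limit: 2.700·16.00 + 0.09100·Cₑ = 2.791·53 → Cₑ = 1151 mg/L.
Load = 0.09100 m³/s × 1151 g/m³ × 86 400 s/d = 9048 kg/d.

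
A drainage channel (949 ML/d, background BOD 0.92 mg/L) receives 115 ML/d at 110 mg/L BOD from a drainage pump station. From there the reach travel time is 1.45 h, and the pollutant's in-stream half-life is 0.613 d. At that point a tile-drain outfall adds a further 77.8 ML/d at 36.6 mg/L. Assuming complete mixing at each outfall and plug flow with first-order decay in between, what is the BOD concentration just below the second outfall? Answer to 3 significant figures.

After mixing, C = (949.0·0.9200 + 115.0·110.0) / 1064 = 13520/1064 = 12.71 mg/L; combined flow 1064 ML/d.
Half-life 0.613 d → k = ln 2 / 0.613 = 1.131 d⁻¹.
Decay over the reach: 12.71·exp(−kt) = 12.71·0.9340 = 11.87 mg/L.
Second outfall: C = (1064·11.87 + 77.80·36.60)/1142 = 13.56 mg/L.

13.6 mg/L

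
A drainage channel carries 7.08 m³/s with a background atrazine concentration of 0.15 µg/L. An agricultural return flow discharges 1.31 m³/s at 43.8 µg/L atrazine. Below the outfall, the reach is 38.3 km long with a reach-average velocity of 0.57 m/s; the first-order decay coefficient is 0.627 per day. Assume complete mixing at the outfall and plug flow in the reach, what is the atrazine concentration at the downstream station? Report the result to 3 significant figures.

Mixed concentration C = ΣQC/ΣQ = (7.080·0.1500 + 1.310·43.80) / 8.390 = 58.44/8.390 = 6.965 µg/L.
Travel time t = 38.3·1000 / 0.57 = 67190 s = 18.66 h.
Applying C = C₀e^(−kt): 6.965 × 0.6141 = 4.277 µg/L.

4.28 µg/L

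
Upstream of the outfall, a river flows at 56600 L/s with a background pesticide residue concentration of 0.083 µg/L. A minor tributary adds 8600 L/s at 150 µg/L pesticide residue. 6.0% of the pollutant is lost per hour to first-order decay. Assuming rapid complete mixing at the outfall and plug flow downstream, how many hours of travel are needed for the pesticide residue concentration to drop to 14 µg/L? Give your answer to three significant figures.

Flow-weighted average: C = (56600·0.08300 + 8600·150.0) / 65200 = 1295000/65200 = 19.86 µg/L.
6.0%/h lost → k = −ln(1 − 0.06) = 0.06188 h⁻¹.
19.86·exp(−k·t) = 14 → t = ln(19.86/14)/k = 20340 s = 5.649 h.

5.65 h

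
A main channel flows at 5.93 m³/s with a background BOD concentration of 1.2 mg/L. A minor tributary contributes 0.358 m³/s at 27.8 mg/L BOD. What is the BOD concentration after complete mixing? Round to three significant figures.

Conservation of mass: C = (5.930·1.200 + 0.3580·27.80) / 6.288 = 17.07/6.288 = 2.714 mg/L.

2.71 mg/L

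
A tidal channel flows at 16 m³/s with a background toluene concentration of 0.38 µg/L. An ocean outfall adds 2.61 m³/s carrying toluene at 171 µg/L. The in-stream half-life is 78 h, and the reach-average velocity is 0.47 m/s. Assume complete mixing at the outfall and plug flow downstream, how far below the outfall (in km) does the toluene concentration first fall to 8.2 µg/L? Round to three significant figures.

207 km

Mixed concentration C = ΣQC/ΣQ = (16.00·0.3800 + 2.610·171.0) / 18.61 = 452.4/18.61 = 24.31 µg/L.
Half-life 78 h → k = ln 2 / 78 = 0.008887 h⁻¹ = 0.2133 d⁻¹.
Set 24.31·exp(−k·t) = 8.2 → t = ln(24.31/8.2)/k = 440200 s = 122.3 h.
Distance = v·t = 0.47·440200 = 206900 m = 206.9 km.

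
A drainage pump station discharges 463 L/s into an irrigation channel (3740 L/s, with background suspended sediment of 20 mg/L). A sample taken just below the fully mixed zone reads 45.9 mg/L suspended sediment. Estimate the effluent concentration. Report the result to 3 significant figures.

255 mg/L

Mass balance: 3740·20.00 + 463.0·Cₑ = 4203·45.90
→ Cₑ = (4203·45.90 − 3740·20.00) / 463.0 = 255.1 mg/L.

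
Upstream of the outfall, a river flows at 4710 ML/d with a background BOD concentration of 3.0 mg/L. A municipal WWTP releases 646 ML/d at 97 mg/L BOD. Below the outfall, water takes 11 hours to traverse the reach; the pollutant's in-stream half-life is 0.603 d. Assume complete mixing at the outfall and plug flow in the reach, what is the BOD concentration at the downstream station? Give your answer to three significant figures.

8.47 mg/L

Conservation of mass: C = (4710·3.000 + 646.0·97.00) / 5356 = 76790/5356 = 14.34 mg/L.
Half-life 0.603 d → k = ln 2 / 0.603 = 1.149 d⁻¹.
After decay, C = 14.34 × e^(−kt) = 14.34 × 0.5905 = 8.466 mg/L.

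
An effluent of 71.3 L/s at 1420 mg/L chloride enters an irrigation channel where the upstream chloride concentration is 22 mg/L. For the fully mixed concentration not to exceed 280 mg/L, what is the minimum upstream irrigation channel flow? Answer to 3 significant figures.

Set C_mix = 280: (Q·22.00 + 71.30·1420) / (Q + 71.30) = 280
→ Q = 71.30·(1420 − 280)/(280 − 22.00) = 315.0 L/s.

315 L/s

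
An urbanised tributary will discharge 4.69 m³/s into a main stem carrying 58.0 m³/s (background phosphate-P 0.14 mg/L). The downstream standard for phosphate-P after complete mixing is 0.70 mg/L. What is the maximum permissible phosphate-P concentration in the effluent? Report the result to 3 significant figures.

At the limit, (Qr·Cr + Qe·Cₑ)/(Qr + Qe) = 0.70:
Cₑ = (62.69·0.70 − 58.00·0.1400) / 4.690 = 7.625 mg/L.

7.63 mg/L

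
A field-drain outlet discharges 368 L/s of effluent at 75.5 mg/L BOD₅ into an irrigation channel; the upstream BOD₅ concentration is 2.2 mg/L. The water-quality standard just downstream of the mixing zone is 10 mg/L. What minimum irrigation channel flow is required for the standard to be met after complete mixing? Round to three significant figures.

3090 L/s

Set C_mix = 10: (Q·2.200 + 368.0·75.50) / (Q + 368.0) = 10
→ Q = 368.0·(75.50 − 10)/(10 − 2.200) = 3090 L/s.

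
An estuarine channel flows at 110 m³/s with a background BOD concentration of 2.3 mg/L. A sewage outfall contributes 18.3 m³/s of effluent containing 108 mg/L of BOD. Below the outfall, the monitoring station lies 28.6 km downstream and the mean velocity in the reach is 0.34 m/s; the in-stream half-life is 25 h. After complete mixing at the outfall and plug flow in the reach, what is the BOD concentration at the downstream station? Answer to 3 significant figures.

9.09 mg/L

Conservation of mass: C = (110.0·2.300 + 18.30·108.0) / 128.3 = 2229/128.3 = 17.38 mg/L.
Travel time t = 28.6·1000 / 0.34 = 84120 s = 23.37 h.
Half-life 25 h → k = ln 2 / 25 = 0.02773 h⁻¹ = 0.6654 d⁻¹.
Applying C = C₀e^(−kt): 17.38 × 0.5232 = 9.091 mg/L.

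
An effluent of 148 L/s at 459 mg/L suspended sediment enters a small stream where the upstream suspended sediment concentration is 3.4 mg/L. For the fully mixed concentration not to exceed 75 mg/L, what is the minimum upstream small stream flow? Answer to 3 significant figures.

794 L/s

Set C_mix = 75: (Q·3.400 + 148.0·459.0) / (Q + 148.0) = 75
→ Q = 148.0·(459.0 − 75)/(75 − 3.400) = 793.7 L/s.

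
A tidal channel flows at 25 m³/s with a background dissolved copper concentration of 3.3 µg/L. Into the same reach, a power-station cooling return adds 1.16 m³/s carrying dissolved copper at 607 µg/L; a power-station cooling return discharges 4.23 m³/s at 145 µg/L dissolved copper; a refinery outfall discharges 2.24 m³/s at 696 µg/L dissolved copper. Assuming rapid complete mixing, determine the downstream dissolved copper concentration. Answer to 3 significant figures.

90.7 µg/L

Flow-weighted average: C = (25.00·3.300 + 1.160·607.0 + 4.230·145.0 + 2.240·696.0) / 32.63 = 2959/32.63 = 90.68 µg/L.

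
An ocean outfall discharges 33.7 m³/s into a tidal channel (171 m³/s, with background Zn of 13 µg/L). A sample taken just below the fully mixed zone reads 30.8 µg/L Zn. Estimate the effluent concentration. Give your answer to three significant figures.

121 µg/L

Mass balance: 171.0·13.00 + 33.70·Cₑ = 204.7·30.80
→ Cₑ = (204.7·30.80 − 171.0·13.00) / 33.70 = 121.1 µg/L.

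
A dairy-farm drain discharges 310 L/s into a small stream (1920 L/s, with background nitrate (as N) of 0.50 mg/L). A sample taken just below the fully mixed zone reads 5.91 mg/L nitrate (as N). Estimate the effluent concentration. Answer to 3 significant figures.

39.4 mg/L

Mass balance: 1920·0.5000 + 310.0·Cₑ = 2230·5.910
→ Cₑ = (2230·5.910 − 1920·0.5000) / 310.0 = 39.42 mg/L.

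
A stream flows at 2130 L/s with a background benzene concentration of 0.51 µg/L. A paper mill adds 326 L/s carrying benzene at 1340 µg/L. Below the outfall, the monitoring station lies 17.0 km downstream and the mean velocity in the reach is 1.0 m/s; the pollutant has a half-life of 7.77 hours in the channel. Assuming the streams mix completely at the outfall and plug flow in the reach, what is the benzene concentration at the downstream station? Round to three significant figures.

117 µg/L

Flow-weighted average: C = (2130·0.5100 + 326.0·1340) / 2456 = 437900/2456 = 178.3 µg/L.
Travel time t = 17.0·1000 / 1.0 = 17000 s = 4.722 h.
Half-life 7.77 h → k = ln 2 / 7.77 = 0.08921 h⁻¹ = 2.141 d⁻¹.
After decay, C = 178.3 × e^(−kt) = 178.3 × 0.6562 = 117.0 µg/L.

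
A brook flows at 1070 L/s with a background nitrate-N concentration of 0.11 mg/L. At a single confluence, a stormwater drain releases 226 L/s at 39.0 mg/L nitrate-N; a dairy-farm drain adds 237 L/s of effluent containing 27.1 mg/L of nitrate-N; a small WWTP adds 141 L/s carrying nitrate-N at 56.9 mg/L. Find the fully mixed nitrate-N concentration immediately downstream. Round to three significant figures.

Mixed concentration C = ΣQC/ΣQ = (1070·0.1100 + 226.0·39.00 + 237.0·27.10 + 141.0·56.90) / 1674 = 23380/1674 = 13.96 mg/L.

14.0 mg/L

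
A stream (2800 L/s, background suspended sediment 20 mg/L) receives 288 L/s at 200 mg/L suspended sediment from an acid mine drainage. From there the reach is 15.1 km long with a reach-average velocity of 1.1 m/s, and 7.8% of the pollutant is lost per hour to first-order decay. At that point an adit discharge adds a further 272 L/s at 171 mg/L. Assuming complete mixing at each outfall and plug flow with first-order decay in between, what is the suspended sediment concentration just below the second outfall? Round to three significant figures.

38.6 mg/L

Flow-weighted average: C = (2800·20.00 + 288.0·200.0) / 3088 = 113600/3088 = 36.79 mg/L; combined flow 3088 L/s.
Travel time t = 15.1·1000 / 1.1 = 13730 s = 3.813 h.
7.8%/h lost → k = −ln(1 − 0.078) = 0.08121 h⁻¹.
Applying C = C₀e^(−kt): 36.79 × 0.7337 = 26.99 mg/L.
At the second outfall, C = (3088·26.99 + 272.0·171.0) / (3088 + 272.0) = 38.65 mg/L.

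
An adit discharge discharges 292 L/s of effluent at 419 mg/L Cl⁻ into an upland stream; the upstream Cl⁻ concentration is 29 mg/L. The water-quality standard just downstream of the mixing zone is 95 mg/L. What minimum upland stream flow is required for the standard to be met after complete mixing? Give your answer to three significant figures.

Set C_mix = 95: (Q·29.00 + 292.0·419.0) / (Q + 292.0) = 95
→ Q = 292.0·(419.0 − 95)/(95 − 29.00) = 1433 L/s.

1430 L/s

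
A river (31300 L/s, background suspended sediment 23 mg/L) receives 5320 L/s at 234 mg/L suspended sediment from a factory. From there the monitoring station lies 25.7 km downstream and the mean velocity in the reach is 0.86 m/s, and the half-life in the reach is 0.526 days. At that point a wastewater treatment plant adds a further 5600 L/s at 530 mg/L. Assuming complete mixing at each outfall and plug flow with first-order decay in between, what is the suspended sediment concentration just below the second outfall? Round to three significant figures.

Mass balance: C = (31300·23.00 + 5320·234.0) / 36620 = 1965000/36620 = 53.65 mg/L; combined flow 36620 L/s.
Travel time t = 25.7·1000 / 0.86 = 29880 s = 8.301 h.
Half-life 0.526 d → k = ln 2 / 0.526 = 1.318 d⁻¹.
First-order decay: C = 53.65·exp(−k·t) = 53.65·0.6339 = 34.01 mg/L.
At the second outfall, C = (36620·34.01 + 5600·530.0) / (36620 + 5600) = 99.80 mg/L.

99.8 mg/L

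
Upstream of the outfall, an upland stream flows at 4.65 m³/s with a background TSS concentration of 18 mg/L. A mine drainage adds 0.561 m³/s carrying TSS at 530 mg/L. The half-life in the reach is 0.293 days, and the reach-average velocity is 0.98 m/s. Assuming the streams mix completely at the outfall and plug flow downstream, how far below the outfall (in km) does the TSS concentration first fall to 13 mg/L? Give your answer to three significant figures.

After mixing, C = (4.650·18.00 + 0.5610·530.0) / 5.211 = 381.0/5.211 = 73.12 mg/L.
Half-life 0.293 d → k = ln 2 / 0.293 = 2.366 d⁻¹.
Set 73.12·exp(−k·t) = 13 → t = ln(73.12/13)/k = 63080 s = 17.52 h.
Distance = v·t = 0.98·63080 = 61820 m = 61.82 km.

61.8 km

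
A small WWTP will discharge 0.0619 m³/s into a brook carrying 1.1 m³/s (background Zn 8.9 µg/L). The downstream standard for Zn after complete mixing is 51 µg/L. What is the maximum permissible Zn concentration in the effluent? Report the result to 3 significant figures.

At the limit, (Qr·Cr + Qe·Cₑ)/(Qr + Qe) = 51:
Cₑ = (1.162·51 − 1.100·8.900) / 0.06190 = 799.1 µg/L.

799 µg/L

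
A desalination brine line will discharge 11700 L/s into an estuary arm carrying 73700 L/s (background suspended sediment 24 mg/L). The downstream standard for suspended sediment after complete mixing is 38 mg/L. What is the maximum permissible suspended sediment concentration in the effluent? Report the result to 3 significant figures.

At the limit, (Qr·Cr + Qe·Cₑ)/(Qr + Qe) = 38:
Cₑ = (85400·38 − 73700·24.00) / 11700 = 126.2 mg/L.

126 mg/L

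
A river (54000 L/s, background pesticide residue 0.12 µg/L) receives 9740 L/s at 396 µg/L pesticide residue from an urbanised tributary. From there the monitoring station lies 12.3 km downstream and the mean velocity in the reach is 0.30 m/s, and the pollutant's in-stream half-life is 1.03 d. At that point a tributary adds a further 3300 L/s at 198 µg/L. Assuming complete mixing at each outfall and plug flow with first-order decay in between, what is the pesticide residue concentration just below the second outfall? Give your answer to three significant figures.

51.6 µg/L

Mixed concentration C = ΣQC/ΣQ = (54000·0.1200 + 9740·396.0) / 63740 = 3864000/63740 = 60.61 µg/L; combined flow 63740 L/s.
Travel time t = 12.3·1000 / 0.30 = 41000 s = 11.39 h.
Half-life 1.03 d → k = ln 2 / 1.03 = 0.6730 d⁻¹.
After decay, C = 60.61 × e^(−kt) = 60.61 × 0.7266 = 44.04 µg/L.
Second outfall: C = (63740·44.04 + 3300·198.0)/67040 = 51.62 µg/L.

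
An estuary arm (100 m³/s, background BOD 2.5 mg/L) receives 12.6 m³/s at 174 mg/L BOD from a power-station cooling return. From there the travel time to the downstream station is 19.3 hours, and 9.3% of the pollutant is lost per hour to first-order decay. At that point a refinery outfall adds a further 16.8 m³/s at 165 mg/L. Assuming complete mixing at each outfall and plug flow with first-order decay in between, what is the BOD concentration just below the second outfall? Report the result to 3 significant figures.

Flow-weighted average: C = (100.0·2.500 + 12.60·174.0) / 112.6 = 2442/112.6 = 21.69 mg/L; combined flow 112.6 m³/s.
9.3%/h lost → k = −ln(1 − 0.093) = 0.09761 h⁻¹.
Applying C = C₀e^(−kt): 21.69 × 0.1520 = 3.297 mg/L.
At the second outfall, C = (112.6·3.297 + 16.80·165.0) / (112.6 + 16.80) = 24.29 mg/L.

24.3 mg/L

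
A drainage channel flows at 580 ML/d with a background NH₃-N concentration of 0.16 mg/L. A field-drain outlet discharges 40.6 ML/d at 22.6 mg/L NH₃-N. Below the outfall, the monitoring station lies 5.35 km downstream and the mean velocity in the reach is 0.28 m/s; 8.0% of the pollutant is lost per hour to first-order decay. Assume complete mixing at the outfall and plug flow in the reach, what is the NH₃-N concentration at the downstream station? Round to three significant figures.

1.05 mg/L

After mixing, C = (580.0·0.1600 + 40.60·22.60) / 620.6 = 1010/620.6 = 1.628 mg/L.
Travel time t = 5.35·1000 / 0.28 = 19110 s = 5.308 h.
8.0%/h lost → k = −ln(1 − 0.08) = 0.08338 h⁻¹.
After decay, C = 1.628 × e^(−kt) = 1.628 × 0.6424 = 1.046 mg/L.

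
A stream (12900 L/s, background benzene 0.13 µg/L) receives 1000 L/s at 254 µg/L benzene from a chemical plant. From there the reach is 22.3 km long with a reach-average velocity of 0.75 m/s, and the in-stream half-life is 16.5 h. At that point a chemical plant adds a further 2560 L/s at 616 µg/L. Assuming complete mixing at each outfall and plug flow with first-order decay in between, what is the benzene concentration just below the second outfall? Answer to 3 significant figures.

Flow-weighted average: C = (12900·0.1300 + 1000·254.0) / 13900 = 255700/13900 = 18.39 µg/L; combined flow 13900 L/s.
Travel time t = 22.3·1000 / 0.75 = 29730 s = 8.259 h.
Half-life 16.5 h → k = ln 2 / 16.5 = 0.04201 h⁻¹ = 1.008 d⁻¹.
Applying C = C₀e^(−kt): 18.39 × 0.7068 = 13.00 µg/L.
Second outfall: C = (13900·13.00 + 2560·616.0)/16460 = 106.8 µg/L.

107 µg/L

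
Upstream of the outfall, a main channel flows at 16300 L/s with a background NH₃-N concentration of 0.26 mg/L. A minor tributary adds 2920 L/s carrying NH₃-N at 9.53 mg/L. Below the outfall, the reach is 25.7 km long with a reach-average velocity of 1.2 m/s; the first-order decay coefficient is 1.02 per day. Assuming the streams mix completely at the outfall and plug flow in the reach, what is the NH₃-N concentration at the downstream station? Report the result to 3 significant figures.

Conservation of mass: C = (16300·0.2600 + 2920·9.530) / 19220 = 32070/19220 = 1.668 mg/L.
Travel time t = 25.7·1000 / 1.2 = 21420 s = 5.949 h.
Decay over the reach: 1.668·exp(−kt) = 1.668·0.7766 = 1.296 mg/L.

1.30 mg/L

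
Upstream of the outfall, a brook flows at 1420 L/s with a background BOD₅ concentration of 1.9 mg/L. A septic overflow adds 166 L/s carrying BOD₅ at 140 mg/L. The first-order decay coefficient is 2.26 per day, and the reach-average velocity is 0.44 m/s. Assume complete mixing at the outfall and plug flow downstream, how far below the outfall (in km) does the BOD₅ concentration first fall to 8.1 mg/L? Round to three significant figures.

11.8 km

After mixing, C = (1420·1.900 + 166.0·140.0) / 1586 = 25940/1586 = 16.35 mg/L.
Set 16.35·exp(−k·t) = 8.1 → t = ln(16.35/8.1)/k = 26860 s = 7.462 h.
Distance = v·t = 0.44·26860 = 11820 m = 11.82 km.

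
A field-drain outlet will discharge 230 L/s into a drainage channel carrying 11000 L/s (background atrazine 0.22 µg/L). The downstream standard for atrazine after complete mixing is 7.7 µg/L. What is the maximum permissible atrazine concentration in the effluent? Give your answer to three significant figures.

At the limit, (Qr·Cr + Qe·Cₑ)/(Qr + Qe) = 7.7:
Cₑ = (11230·7.7 − 11000·0.2200) / 230.0 = 365.4 µg/L.

365 µg/L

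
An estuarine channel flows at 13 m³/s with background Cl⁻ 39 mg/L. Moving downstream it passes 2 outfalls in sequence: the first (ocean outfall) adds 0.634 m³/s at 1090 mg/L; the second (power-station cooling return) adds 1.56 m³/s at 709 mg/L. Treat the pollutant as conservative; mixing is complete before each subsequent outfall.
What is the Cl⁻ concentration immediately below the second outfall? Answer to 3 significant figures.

Outfall 1: combined Q = 13.63 m³/s; C = (13.00·39.00 + 0.6340·1090)/13.63 = 87.87 mg/L.
Outfall 2: combined Q = 15.19 m³/s; C = (13.63·87.87 + 1.560·709.0)/15.19 = 151.6 mg/L.

152 mg/L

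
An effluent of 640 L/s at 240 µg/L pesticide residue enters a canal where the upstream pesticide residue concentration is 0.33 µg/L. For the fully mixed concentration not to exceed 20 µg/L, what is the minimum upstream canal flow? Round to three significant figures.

7160 L/s

Set C_mix = 20: (Q·0.3300 + 640.0·240.0) / (Q + 640.0) = 20
→ Q = 640.0·(240.0 − 20)/(20 − 0.3300) = 7158 L/s.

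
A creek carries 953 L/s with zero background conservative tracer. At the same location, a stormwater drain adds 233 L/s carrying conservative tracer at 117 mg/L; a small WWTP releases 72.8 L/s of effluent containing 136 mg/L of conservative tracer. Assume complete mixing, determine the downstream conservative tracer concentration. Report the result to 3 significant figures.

29.5 mg/L

Flow-weighted average: C = (953.0·0 + 233.0·117.0 + 72.80·136.0) / 1259 = 37160/1259 = 29.52 mg/L.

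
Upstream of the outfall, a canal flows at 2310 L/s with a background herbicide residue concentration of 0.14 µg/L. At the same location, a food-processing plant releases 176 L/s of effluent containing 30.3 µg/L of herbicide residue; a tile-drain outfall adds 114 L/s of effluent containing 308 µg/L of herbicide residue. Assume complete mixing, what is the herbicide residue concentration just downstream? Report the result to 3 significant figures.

Conservation of mass: C = (2310·0.1400 + 176.0·30.30 + 114.0·308.0) / 2600 = 40770/2600 = 15.68 µg/L.

15.7 µg/L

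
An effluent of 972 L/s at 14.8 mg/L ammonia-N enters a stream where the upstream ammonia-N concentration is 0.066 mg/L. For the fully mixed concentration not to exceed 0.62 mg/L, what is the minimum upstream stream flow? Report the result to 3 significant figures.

Set C_mix = 0.62: (Q·0.06600 + 972.0·14.80) / (Q + 972.0) = 0.62
→ Q = 972.0·(14.80 − 0.62)/(0.62 − 0.06600) = 24880 L/s.

24900 L/s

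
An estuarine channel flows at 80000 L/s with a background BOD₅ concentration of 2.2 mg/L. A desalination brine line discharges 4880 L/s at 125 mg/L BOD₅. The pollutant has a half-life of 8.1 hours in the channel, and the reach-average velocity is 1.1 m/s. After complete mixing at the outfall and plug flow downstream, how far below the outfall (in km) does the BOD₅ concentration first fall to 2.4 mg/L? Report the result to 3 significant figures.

62.5 km

Mixed concentration C = ΣQC/ΣQ = (80000·2.200 + 4880·125.0) / 84880 = 786000/84880 = 9.260 mg/L.
Half-life 8.1 h → k = ln 2 / 8.1 = 0.08557 h⁻¹ = 2.054 d⁻¹.
Set 9.260·exp(−k·t) = 2.4 → t = ln(9.260/2.4)/k = 56800 s = 15.78 h.
Distance = v·t = 1.1·56800 = 62480 m = 62.48 km.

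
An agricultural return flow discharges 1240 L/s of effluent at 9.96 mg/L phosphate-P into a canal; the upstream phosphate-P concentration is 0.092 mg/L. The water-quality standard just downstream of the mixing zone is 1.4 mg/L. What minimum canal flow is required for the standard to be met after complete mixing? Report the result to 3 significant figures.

8110 L/s

Set C_mix = 1.4: (Q·0.09200 + 1240·9.960) / (Q + 1240) = 1.4
→ Q = 1240·(9.960 − 1.4)/(1.4 − 0.09200) = 8115 L/s.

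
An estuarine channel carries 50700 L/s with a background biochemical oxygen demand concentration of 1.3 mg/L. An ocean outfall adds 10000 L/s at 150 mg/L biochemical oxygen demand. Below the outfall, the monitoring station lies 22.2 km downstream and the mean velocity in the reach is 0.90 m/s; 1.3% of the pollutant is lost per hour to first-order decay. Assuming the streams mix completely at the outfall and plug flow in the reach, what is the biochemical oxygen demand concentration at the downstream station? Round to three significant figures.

Mixed concentration C = ΣQC/ΣQ = (50700·1.300 + 10000·150.0) / 60700 = 1566000/60700 = 25.80 mg/L.
Travel time t = 22.2·1000 / 0.90 = 24670 s = 6.852 h.
1.3%/h lost → k = −ln(1 − 0.013) = 0.01309 h⁻¹.
Decay over the reach: 25.80·exp(−kt) = 25.80·0.9142 = 23.59 mg/L.

23.6 mg/L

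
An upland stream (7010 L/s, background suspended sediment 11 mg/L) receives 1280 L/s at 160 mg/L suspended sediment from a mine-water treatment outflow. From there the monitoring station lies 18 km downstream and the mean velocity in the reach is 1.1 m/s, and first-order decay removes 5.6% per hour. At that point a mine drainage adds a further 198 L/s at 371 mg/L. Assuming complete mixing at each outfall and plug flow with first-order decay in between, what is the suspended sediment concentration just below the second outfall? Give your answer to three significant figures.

34.2 mg/L

Conservation of mass: C = (7010·11.00 + 1280·160.0) / 8290 = 281900/8290 = 34.01 mg/L; combined flow 8290 L/s.
Travel time t = 18·1000 / 1.1 = 16360 s = 4.545 h.
5.6%/h lost → k = −ln(1 − 0.056) = 0.05763 h⁻¹.
Decay over the reach: 34.01·exp(−kt) = 34.01·0.7695 = 26.17 mg/L.
Second outfall: C = (8290·26.17 + 198.0·371.0)/8488 = 34.21 mg/L.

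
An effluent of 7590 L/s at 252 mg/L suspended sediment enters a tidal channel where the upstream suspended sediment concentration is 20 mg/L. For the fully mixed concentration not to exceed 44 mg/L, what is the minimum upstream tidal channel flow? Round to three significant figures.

65800 L/s

Set C_mix = 44: (Q·20.00 + 7590·252.0) / (Q + 7590) = 44
→ Q = 7590·(252.0 − 44)/(44 − 20.00) = 65780 L/s.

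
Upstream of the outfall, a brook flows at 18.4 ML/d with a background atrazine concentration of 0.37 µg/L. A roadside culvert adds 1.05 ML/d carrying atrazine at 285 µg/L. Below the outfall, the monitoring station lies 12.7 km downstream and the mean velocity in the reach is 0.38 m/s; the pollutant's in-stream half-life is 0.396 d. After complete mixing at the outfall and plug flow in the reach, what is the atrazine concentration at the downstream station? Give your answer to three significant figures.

Mixed concentration C = ΣQC/ΣQ = (18.40·0.3700 + 1.050·285.0) / 19.45 = 306.1/19.45 = 15.74 µg/L.
Travel time t = 12.7·1000 / 0.38 = 33420 s = 9.284 h.
Half-life 0.396 d → k = ln 2 / 0.396 = 1.750 d⁻¹.
Applying C = C₀e^(−kt): 15.74 × 0.5081 = 7.995 µg/L.

8.00 µg/L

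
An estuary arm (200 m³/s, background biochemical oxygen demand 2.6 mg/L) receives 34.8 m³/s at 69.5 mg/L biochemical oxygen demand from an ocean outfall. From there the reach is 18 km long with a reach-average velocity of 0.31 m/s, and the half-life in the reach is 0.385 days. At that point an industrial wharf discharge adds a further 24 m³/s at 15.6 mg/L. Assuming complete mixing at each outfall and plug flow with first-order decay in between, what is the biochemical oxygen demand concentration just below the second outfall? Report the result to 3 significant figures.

Mass balance: C = (200.0·2.600 + 34.80·69.50) / 234.8 = 2939/234.8 = 12.52 mg/L; combined flow 234.8 m³/s.
Travel time t = 18·1000 / 0.31 = 58060 s = 16.13 h.
Half-life 0.385 d → k = ln 2 / 0.385 = 1.800 d⁻¹.
First-order decay: C = 12.52·exp(−k·t) = 12.52·0.2982 = 3.732 mg/L.
At the second outfall, C = (234.8·3.732 + 24.00·15.60) / (234.8 + 24.00) = 4.833 mg/L.

4.83 mg/L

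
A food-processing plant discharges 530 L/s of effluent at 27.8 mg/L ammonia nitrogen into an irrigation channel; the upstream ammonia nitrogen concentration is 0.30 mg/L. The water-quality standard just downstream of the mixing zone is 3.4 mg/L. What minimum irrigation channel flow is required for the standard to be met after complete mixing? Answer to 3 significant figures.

Set C_mix = 3.4: (Q·0.3000 + 530.0·27.80) / (Q + 530.0) = 3.4
→ Q = 530.0·(27.80 − 3.4)/(3.4 − 0.3000) = 4172 L/s.

4170 L/s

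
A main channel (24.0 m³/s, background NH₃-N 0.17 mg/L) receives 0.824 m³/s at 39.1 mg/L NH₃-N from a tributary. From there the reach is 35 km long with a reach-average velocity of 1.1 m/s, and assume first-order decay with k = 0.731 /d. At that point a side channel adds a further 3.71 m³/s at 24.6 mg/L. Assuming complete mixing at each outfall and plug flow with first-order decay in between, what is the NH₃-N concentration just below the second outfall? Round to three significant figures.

4.17 mg/L

Mass balance: C = (24.00·0.1700 + 0.8240·39.10) / 24.82 = 36.30/24.82 = 1.462 mg/L; combined flow 24.82 m³/s.
Travel time t = 35·1000 / 1.1 = 31820 s = 8.838 h.
Decay over the reach: 1.462·exp(−kt) = 1.462·0.7640 = 1.117 mg/L.
At the second outfall, C = (24.82·1.117 + 3.710·24.60) / (24.82 + 3.710) = 4.170 mg/L.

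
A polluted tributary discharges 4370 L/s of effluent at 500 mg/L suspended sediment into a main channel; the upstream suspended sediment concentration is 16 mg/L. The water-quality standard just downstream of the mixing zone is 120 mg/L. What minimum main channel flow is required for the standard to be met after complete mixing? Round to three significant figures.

16000 L/s

Set C_mix = 120: (Q·16.00 + 4370·500.0) / (Q + 4370) = 120
→ Q = 4370·(500.0 − 120)/(120 − 16.00) = 15970 L/s.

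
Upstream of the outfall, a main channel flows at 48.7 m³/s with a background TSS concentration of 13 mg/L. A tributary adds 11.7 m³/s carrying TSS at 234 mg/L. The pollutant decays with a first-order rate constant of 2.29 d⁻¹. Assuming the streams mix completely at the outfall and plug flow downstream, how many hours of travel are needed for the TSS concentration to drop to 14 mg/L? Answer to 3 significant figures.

14.5 h

Conservation of mass: C = (48.70·13.00 + 11.70·234.0) / 60.40 = 3371/60.40 = 55.81 mg/L.
55.81·exp(−k·t) = 14 → t = ln(55.81/14)/k = 52180 s = 14.49 h.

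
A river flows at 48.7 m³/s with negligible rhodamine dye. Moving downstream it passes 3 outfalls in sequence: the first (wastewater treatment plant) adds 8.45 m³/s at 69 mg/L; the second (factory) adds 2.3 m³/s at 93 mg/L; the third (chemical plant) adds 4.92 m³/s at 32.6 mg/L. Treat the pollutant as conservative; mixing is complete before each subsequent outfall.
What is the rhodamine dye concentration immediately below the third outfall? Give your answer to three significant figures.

Below outfall 1: Q → 57.15 m³/s, C = (48.70·0 + 8.450·69.00)/57.15 = 10.20 mg/L.
Below outfall 2: Q → 59.45 m³/s, C = (57.15·10.20 + 2.300·93.00)/59.45 = 13.41 mg/L.
Below outfall 3: Q → 64.37 m³/s, C = (59.45·13.41 + 4.920·32.60)/64.37 = 14.87 mg/L.

14.9 mg/L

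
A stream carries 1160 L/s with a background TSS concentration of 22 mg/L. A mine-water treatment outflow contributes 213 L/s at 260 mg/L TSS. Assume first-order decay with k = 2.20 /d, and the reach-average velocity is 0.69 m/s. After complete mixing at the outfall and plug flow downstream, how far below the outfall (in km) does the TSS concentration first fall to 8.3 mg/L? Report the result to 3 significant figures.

53.1 km

Mass balance: C = (1160·22.00 + 213.0·260.0) / 1373 = 80900/1373 = 58.92 mg/L.
Set 58.92·exp(−k·t) = 8.3 → t = ln(58.92/8.3)/k = 76970 s = 21.38 h.
Distance = v·t = 0.69·76970 = 53110 m = 53.11 km.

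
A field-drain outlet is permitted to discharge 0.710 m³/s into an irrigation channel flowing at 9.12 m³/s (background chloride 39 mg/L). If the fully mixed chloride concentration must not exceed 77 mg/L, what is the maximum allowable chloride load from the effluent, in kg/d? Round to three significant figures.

34700 kg/d

Mass balance at the limit: 9.120·39.00 + 0.7100·Cₑ = 9.830·77 → Cₑ = 565.1 mg/L.
Load = 0.7100 m³/s × 565.1 g/m³ × 86 400 s/d = 34670 kg/d.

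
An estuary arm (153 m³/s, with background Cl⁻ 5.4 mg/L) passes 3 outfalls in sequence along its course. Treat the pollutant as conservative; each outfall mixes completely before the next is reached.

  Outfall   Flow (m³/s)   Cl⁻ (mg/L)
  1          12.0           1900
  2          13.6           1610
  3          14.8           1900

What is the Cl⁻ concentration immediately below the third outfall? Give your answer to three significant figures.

After outfall 1: Q = 153.0 + 12.00 = 165.0 m³/s; C = (153.0·5.400 + 12.00·1900)/165.0 = 143.2 mg/L.
After outfall 2: Q = 165.0 + 13.60 = 178.6 m³/s; C = (165.0·143.2 + 13.60·1610)/178.6 = 254.9 mg/L.
After outfall 3: Q = 178.6 + 14.80 = 193.4 m³/s; C = (178.6·254.9 + 14.80·1900)/193.4 = 380.8 mg/L.

381 mg/L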